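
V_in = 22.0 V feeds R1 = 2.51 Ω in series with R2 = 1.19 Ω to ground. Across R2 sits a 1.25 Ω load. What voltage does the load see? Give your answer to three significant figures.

V_out ≈ 4.30 V

The load sits in parallel with R2, giving an effective lower resistance R2' = R2·R_L/(R2+R_L) = 0.6096 Ω.
Then V_out = V_in · R2'/(R1 + R2') = 22.0 × 0.6096/3.120 = 4.299 V.
(Unloaded it would be 7.08 V; the load pulls it down.)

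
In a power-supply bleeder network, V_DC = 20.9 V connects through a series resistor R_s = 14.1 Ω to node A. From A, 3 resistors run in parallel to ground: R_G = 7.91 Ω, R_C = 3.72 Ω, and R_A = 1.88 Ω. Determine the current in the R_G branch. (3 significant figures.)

Equivalent of the parallel group: R_p = 1.079 Ω.
Node voltage V_A = V_DC · R_p/(R_s + R_p) = 20.9 × 0.07106 = 1.485 V.
Branch current I = V_A/R_G = 1.485/7.91 = 0.1878 A.
(Equivalently: I_total = 1.377 A, then current-divider fraction G_k/ΣG = 0.1364.)

I ≈ 0.188 A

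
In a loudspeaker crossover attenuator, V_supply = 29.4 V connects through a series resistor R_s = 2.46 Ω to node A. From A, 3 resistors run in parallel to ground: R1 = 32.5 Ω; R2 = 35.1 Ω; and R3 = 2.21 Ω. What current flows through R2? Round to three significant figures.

Combine the parallel branches: R_p = (1/32.5 + 1/35.1 + 1/2.21)⁻¹ = 1.954 Ω.
V_A by voltage divider: V_A = 29.4 × 1.954/(2.46 + 1.954) = 13.02 V.
Branch current I = V_A/R2 = 13.02/35.1 = 0.3708 A.

I ≈ 0.371 A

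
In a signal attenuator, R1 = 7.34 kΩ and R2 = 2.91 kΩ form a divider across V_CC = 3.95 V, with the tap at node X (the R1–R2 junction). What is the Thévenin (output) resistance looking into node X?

R_th ≈ 2.08 kΩ

Looking into X with the source shorted: R_th = R1·R2/(R1+R2) = 7.340 × 2.91/10.25 = 2.084 kΩ.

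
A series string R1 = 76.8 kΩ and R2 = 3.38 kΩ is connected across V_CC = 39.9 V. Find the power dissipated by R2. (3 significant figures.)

P ≈ 0.837 mW

ΣR = 80.18 kΩ → I = 39.9/80.18 = 0.4976 mA.
V(R2) = I·R = 1.682 V; P = V·I = 1.682 × 0.4976 = 0.8370 mW.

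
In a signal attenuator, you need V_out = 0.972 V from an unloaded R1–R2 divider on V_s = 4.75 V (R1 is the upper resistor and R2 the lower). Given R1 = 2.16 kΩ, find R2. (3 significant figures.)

R2 ≈ 0.556 kΩ

The divider ratio is R2/(R1+R2) = 0.972/4.75 = 0.2046.
R2 = R1 · 0.2046/(1 − 0.2046) = 0.5557 kΩ.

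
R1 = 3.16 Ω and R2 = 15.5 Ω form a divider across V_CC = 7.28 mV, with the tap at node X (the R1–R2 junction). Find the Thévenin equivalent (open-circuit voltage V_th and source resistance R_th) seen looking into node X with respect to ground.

With X open, the divider is unloaded: V_th = 7.28 × 15.5/18.66 = 6.047 mV.
With V_CC suppressed (replaced by a short), R_th = R1 ‖ R2 = (3.160 × 15.5)/(3.160 + 15.5) = 2.625 Ω.

V_th ≈ 6.05 mV, R_th ≈ 2.62 Ω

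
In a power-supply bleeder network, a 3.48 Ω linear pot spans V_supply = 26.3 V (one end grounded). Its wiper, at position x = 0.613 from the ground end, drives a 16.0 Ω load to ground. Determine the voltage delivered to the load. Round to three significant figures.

Split the track: R_lower = x·R_p = 2.133 Ω, R_upper = (1−x)·R_p = 1.347 Ω.
R_L loads the lower segment: effective lower R = 1.882 Ω.
Then V_out = V_supply · 1.882/(1.347 + 1.882) = 15.33 V.
(Unloaded: V_out = x·V_supply = 16.1 V.)

V_out ≈ 15.3 V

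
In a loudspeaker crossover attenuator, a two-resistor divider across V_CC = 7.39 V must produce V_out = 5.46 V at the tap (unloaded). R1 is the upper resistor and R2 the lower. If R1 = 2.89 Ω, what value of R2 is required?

V_out/V_CC = R2/(R1+R2) = 0.7388.
Rearranging, R2 = R1·k/(1−k) = 2.89 × 2.829 = 8.176 Ω.

R2 ≈ 8.18 Ω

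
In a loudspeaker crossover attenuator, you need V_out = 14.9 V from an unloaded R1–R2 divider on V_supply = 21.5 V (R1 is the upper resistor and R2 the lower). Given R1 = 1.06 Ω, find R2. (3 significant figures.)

R2 ≈ 2.39 Ω

Required fraction k = V_out/V_supply = 0.6930.
R2 = R1 · 0.6930/(1 − 0.6930) = 2.393 Ω.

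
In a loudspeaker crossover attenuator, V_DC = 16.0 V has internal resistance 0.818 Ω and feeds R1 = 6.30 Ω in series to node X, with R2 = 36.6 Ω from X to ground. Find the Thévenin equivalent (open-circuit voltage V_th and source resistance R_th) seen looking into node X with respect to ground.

R1' = 0.818 + 6.30 = 7.118 Ω (source resistance + R1).
With X open, the divider is unloaded: V_th = 16.0 × 36.6/43.72 = 13.39 V.
With V_DC suppressed (replaced by a short), R_th = R1' ‖ R2 = (7.118 × 36.6)/(7.118 + 36.6) = 5.959 Ω.

V_th ≈ 13.4 V, R_th ≈ 5.96 Ω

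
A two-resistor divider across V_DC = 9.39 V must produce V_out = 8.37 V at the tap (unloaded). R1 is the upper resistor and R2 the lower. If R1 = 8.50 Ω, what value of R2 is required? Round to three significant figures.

The divider ratio is R2/(R1+R2) = 8.37/9.39 = 0.8914.
R2 = R1 · 0.8914/(1 − 0.8914) = 69.75 Ω.

R2 ≈ 69.7 Ω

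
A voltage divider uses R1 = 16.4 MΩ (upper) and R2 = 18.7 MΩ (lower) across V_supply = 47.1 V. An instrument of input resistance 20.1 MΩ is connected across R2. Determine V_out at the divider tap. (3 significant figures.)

The load sits in parallel with R2, giving an effective lower resistance R2' = R2·R_L/(R2+R_L) = 9.687 MΩ.
Then V_out = V_supply · R2'/(R1 + R2') = 47.1 × 9.687/26.09 = 17.49 V.
(Unloaded it would be 25.1 V; the load pulls it down.)

V_out ≈ 17.5 V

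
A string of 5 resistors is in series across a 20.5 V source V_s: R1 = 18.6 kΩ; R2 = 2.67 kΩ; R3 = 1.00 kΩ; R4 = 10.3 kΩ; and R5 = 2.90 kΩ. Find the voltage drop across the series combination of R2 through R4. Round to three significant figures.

V ≈ 8.07 V

Series total: ΣR = 18.6 + 2.67 + 1.00 + 10.3 + 2.90 = 35.47 kΩ.
R_{R2..R4} = 2.67 + 1.00 + 10.3 = 13.97 kΩ.
Voltage divider: V = V_s · (13.97 / 35.47) = 20.5 × 0.3939 = 8.074 V.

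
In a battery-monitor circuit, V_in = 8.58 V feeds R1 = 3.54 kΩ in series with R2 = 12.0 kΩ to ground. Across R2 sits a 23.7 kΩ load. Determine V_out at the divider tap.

V_out ≈ 5.94 V

R2 ‖ R_L = (12.0 × 23.7)/(12.0 + 23.7) = 7.966 kΩ.
Then V_out = V_in · R2'/(R1 + R2') = 8.58 × 7.966/11.51 = 5.940 V.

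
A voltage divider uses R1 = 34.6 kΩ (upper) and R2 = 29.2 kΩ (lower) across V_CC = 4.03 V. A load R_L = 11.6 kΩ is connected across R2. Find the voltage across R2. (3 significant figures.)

R2 ‖ R_L = (29.2 × 11.6)/(29.2 + 11.6) = 8.302 kΩ.
Now apply the divider: V_out = 4.03 × 0.1935 = 0.7798 V.

V_out ≈ 0.780 V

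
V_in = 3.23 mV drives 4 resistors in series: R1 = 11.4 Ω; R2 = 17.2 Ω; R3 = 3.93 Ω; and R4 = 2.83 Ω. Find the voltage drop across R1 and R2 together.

V ≈ 2.61 mV

Series total: ΣR = 11.4 + 17.2 + 3.93 + 2.83 = 35.36 Ω.
R_{R1..R2} = 11.4 + 17.2 = 28.60 Ω.
Voltage divider: V = V_in · (28.60 / 35.36) = 3.23 × 0.8088 = 2.613 mV.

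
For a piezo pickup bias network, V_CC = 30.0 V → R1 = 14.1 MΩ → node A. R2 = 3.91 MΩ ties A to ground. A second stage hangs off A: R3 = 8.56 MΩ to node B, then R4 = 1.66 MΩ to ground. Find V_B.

V_B ≈ 0.814 V

Looking into the second stage from A: R3 + R4 = 10.22 MΩ appears in parallel with R2.
Effective lower resistance at A: R2 ‖ 10.22 = 2.828 MΩ.
V_A = 30.0 × 2.828/(14.1 + 2.828) = 5.012 V.
Then the unloaded second divider: V_B = V_A × R4/(R3+R4) = 5.012 × 0.1624 = 0.8141 V.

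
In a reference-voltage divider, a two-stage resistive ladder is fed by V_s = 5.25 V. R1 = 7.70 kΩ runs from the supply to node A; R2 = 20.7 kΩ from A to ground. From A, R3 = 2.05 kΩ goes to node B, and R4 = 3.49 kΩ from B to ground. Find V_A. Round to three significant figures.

V_A ≈ 1.90 V

Node A sees R2 in parallel with the series input of stage 2, R3 + R4 = 5.540 kΩ.
Effective lower resistance at A: R2 ‖ 5.540 = 4.370 kΩ.
First divider: V_A = V_s · 4.370/(7.70 + 4.370) = 1.901 V.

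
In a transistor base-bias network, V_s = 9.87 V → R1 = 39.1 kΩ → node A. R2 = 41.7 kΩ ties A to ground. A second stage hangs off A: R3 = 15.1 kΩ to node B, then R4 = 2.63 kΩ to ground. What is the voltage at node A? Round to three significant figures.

V_A ≈ 2.38 V

The second stage (R3 + R4 = 17.73 kΩ) loads node A in parallel with R2.
R2 ‖ (R3+R4) = 12.44 kΩ.
First divider: V_A = V_s · 12.44/(39.1 + 12.44) = 2.382 V.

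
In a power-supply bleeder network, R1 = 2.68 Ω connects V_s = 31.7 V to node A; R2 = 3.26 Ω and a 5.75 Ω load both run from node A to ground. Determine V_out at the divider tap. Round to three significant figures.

The load sits in parallel with R2, giving an effective lower resistance R2' = R2·R_L/(R2+R_L) = 2.080 Ω.
Voltage divider with the loaded lower leg: V_out = 31.7 × 2.080/(2.68 + 2.080) = 31.7 × 0.4370 = 13.85 V.

V_out ≈ 13.9 V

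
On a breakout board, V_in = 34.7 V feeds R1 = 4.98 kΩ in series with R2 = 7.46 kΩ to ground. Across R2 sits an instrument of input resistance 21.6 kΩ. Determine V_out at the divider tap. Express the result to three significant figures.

V_out ≈ 18.3 V

R2 ‖ R_L = (7.46 × 21.6)/(7.46 + 21.6) = 5.545 kΩ.
Then V_out = V_in · R2'/(R1 + R2') = 34.7 × 5.545/10.52 = 18.28 V.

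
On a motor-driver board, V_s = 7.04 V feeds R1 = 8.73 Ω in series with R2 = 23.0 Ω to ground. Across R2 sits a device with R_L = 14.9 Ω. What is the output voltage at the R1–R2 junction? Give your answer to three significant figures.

V_out ≈ 3.58 V

The load sits in parallel with R2, giving an effective lower resistance R2' = R2·R_L/(R2+R_L) = 9.042 Ω.
Then V_out = V_s · R2'/(R1 + R2') = 7.04 × 9.042/17.77 = 3.582 V.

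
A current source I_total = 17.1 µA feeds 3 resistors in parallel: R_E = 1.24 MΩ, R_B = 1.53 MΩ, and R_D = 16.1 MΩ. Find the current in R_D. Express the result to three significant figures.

ΣG = 1/1.24 + 1/1.53 + 1/16.1 = 1.522.
Current divider: I(R_D) = I_total · G_k/ΣG = 17.1 × (0.06211/1.522) = 17.1 × 0.04081 = 0.6978 µA.

I ≈ 0.698 µA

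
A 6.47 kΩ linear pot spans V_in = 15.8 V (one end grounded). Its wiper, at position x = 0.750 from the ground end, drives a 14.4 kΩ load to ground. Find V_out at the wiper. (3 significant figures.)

Split the track: R_lower = x·R_p = 4.853 kΩ, R_upper = (1−x)·R_p = 1.617 kΩ.
(x·R_p) ‖ R_L = 3.629 kΩ.
Loaded-divider output: V_out = 15.8 × 0.6917 = 10.93 V.
(Unloaded: V_out = x·V_in = 11.9 V.)

V_out ≈ 10.9 V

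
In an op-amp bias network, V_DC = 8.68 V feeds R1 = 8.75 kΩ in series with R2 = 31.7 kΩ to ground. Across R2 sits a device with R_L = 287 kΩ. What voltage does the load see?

R2 ‖ R_L = (31.7 × 287)/(31.7 + 287) = 28.55 kΩ.
Now apply the divider: V_out = 8.68 × 0.7654 = 6.644 V.

V_out ≈ 6.64 V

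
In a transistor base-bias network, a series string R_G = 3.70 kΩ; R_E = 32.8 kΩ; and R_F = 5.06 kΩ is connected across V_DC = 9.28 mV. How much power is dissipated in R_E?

P ≈ 1.64 nW

ΣR = 41.56 kΩ → I = 9.28/41.56 = 0.2233 µA.
P(R_E) = I²·R_E = (0.2233)² × 32.8 = 1.635 nW.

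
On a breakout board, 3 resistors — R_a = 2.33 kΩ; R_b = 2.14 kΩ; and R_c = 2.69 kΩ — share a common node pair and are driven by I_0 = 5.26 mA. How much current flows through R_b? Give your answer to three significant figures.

I ≈ 1.94 mA

Conductances: ΣG = 1/2.33 + 1/2.14 + 1/2.69 = 1.268 (1/kΩ).
By the current-divider rule, I = I_0 · G_k/ΣG = 5.26 × 0.3685 = 1.938 mA.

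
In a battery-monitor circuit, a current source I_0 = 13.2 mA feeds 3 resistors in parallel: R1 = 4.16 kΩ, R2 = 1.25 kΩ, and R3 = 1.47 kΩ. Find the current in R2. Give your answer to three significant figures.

Total conductance ΣG = 1/4.16 + 1/1.25 + 1/1.47 = 1.721 (units of 1/kΩ).
R2 takes the fraction G_k/ΣG = 0.8000/1.721 = 0.4649, so I = 13.2 × 0.4649 = 6.137 mA.

I ≈ 6.14 mA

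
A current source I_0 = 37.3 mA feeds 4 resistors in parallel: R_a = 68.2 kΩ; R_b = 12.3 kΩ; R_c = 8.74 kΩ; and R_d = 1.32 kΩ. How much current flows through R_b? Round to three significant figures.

I ≈ 3.13 mA

ΣG = 1/68.2 + 1/12.3 + 1/8.74 + 1/1.32 = 0.9680.
Current divider: I(R_b) = I_0 · G_k/ΣG = 37.3 × (0.08130/0.9680) = 37.3 × 0.08399 = 3.133 mA.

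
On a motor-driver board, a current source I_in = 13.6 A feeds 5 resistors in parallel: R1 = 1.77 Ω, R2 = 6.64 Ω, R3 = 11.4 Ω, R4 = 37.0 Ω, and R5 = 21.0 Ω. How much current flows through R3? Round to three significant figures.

I ≈ 1.36 A

Total conductance ΣG = 1/1.77 + 1/6.64 + 1/11.4 + 1/37.0 + 1/21.0 = 0.8779 (units of 1/Ω).
R3 takes the fraction G_k/ΣG = 0.08772/0.8779 = 0.09991, so I = 13.6 × 0.09991 = 1.359 A.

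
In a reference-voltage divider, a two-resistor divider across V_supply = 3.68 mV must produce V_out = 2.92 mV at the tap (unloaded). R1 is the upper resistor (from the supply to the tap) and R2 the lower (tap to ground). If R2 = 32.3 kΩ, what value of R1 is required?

R1 ≈ 8.41 kΩ

The divider ratio is R2/(R1+R2) = 2.92/3.68 = 0.7935.
Rearranging, R1 = R2·(1−k)/k = 32.3 × 0.2603 = 8.407 kΩ.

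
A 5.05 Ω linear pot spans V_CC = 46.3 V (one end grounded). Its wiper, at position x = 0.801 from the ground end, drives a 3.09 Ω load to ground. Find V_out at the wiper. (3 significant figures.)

V_out ≈ 29.4 V

Lower segment x·R_p = 4.045 Ω; upper segment (1−x)·R_p = 1.005 Ω.
R_L loads the lower segment: effective lower R = 1.752 Ω.
Then V_out = V_CC · 1.752/(1.005 + 1.752) = 29.42 V.
(Unloaded: V_out = x·V_CC = 37.1 V.)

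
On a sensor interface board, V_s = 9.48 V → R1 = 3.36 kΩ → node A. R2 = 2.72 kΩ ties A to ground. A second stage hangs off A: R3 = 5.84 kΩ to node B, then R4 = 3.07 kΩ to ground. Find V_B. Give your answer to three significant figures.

V_B ≈ 1.25 V

The second stage (R3 + R4 = 8.910 kΩ) loads node A in parallel with R2.
R2 ‖ (R3+R4) = 2.084 kΩ.
First divider: V_A = V_s · 2.084/(3.36 + 2.084) = 3.629 V.
Then the unloaded second divider: V_B = V_A × R4/(R3+R4) = 3.629 × 0.3446 = 1.250 V.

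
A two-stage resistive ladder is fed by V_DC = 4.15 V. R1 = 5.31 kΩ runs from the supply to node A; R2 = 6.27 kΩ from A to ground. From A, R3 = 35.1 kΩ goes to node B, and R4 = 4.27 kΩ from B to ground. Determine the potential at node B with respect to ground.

V_B ≈ 0.227 V

Node A sees R2 in parallel with the series input of stage 2, R3 + R4 = 39.37 kΩ.
R2 ‖ (R3+R4) = 5.409 kΩ.
So V_A = 4.15 × 0.5046 = 2.094 V.
Stage 2 is unloaded, so V_B = V_A · R4/(R3+R4) = 2.094 × 4.27/39.37 = 0.2271 V.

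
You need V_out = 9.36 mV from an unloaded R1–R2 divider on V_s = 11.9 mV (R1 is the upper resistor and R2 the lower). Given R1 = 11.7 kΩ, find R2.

The divider ratio is R2/(R1+R2) = 9.36/11.9 = 0.7866.
So R2 = R1 · V_out/(V_s − V_out) = 11.7 × 9.36/(11.9 − 9.36) = 11.7 × 3.685 = 43.11 kΩ.

R2 ≈ 43.1 kΩ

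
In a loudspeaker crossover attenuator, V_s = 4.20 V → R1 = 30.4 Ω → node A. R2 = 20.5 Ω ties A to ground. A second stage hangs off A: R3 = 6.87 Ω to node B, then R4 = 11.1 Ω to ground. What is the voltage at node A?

The second stage (R3 + R4 = 17.97 Ω) loads node A in parallel with R2.
Effective lower resistance at A: R2 ‖ 17.97 = 9.576 Ω.
First divider: V_A = V_s · 9.576/(30.4 + 9.576) = 1.006 V.

V_A ≈ 1.01 V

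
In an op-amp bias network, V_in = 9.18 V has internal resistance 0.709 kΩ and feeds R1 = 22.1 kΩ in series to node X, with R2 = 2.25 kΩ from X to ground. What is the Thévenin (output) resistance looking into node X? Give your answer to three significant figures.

R_th ≈ 2.05 kΩ

R1' = 0.709 + 22.1 = 22.81 kΩ (source resistance + R1).
Looking into X with the source shorted: R_th = R1'·R2/(R1'+R2) = 22.81 × 2.25/25.06 = 2.048 kΩ.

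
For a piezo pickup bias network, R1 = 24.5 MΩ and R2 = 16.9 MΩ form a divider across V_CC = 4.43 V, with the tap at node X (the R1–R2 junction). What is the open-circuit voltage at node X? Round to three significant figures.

With X open, the divider is unloaded: V_th = 4.43 × 16.9/41.40 = 1.808 V.

V_th ≈ 1.81 V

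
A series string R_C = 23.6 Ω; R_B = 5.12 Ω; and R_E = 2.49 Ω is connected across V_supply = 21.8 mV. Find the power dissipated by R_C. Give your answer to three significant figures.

The common current is I = 21.8/31.21 = 0.6985 mA.
P = I²R = 0.4879 × 23.6 = 11.51 µW.

P ≈ 11.5 µW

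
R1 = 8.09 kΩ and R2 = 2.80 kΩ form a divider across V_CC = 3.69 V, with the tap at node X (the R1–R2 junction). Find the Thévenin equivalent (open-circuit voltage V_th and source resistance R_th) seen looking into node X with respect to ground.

V_th ≈ 0.949 V, R_th ≈ 2.08 kΩ

V_th is the unloaded tap voltage: V_CC · R2/(R1+R2) = 3.69 × 0.2571 = 0.9488 V.
With V_CC suppressed (replaced by a short), R_th = R1 ‖ R2 = (8.090 × 2.80)/(8.090 + 2.80) = 2.080 kΩ.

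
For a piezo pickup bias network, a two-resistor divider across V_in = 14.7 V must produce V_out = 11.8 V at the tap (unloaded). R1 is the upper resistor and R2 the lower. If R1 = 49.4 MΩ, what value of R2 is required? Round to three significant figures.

Required fraction k = V_out/V_in = 0.8027.
Rearranging, R2 = R1·k/(1−k) = 49.4 × 4.069 = 201.0 MΩ.

R2 ≈ 201 MΩ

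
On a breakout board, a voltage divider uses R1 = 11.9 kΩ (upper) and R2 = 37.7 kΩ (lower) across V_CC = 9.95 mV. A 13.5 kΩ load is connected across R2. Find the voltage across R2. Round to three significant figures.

V_out ≈ 4.53 mV

R2 ‖ R_L = (37.7 × 13.5)/(37.7 + 13.5) = 9.940 kΩ.
Then V_out = V_CC · R2'/(R1 + R2') = 9.95 × 9.940/21.84 = 4.529 mV.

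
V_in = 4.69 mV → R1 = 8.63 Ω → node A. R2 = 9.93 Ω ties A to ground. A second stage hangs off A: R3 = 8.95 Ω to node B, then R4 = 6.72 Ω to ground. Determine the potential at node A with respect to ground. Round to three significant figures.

V_A ≈ 1.94 mV

The second stage (R3 + R4 = 15.67 Ω) loads node A in parallel with R2.
Effective lower resistance at A: R2 ‖ 15.67 = 6.078 Ω.
First divider: V_A = V_in · 6.078/(8.63 + 6.078) = 1.938 mV.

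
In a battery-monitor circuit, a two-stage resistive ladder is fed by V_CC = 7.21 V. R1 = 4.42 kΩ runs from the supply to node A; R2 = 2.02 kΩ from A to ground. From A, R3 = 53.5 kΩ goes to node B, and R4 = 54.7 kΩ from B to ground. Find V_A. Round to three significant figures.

Node A sees R2 in parallel with the series input of stage 2, R3 + R4 = 108.2 kΩ.
Effective lower resistance at A: R2 ‖ 108.2 = 1.983 kΩ.
So V_A = 7.21 × 0.3097 = 2.233 V.

V_A ≈ 2.23 V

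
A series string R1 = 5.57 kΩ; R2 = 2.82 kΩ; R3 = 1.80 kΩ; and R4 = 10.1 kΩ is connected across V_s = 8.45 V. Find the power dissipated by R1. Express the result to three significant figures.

P ≈ 0.966 mW

Series current I = V_s/ΣR = 8.45/20.29 = 0.4165 mA.
P(R1) = I²·R1 = (0.4165)² × 5.57 = 0.9661 mW.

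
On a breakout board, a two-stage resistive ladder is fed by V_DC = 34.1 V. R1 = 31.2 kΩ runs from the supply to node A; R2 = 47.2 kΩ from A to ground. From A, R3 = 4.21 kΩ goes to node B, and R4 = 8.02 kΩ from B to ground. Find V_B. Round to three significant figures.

V_B ≈ 5.31 V

Looking into the second stage from A: R3 + R4 = 12.23 kΩ appears in parallel with R2.
Effective lower resistance at A: R2 ‖ 12.23 = 9.713 kΩ.
So V_A = 34.1 × 0.2374 = 8.096 V.
Stage 2 is unloaded, so V_B = V_A · R4/(R3+R4) = 8.096 × 8.02/12.23 = 5.309 V.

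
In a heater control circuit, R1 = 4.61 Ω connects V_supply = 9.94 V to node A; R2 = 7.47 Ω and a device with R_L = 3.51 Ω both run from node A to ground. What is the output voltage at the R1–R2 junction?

V_out ≈ 3.39 V

R2 ‖ R_L = (7.47 × 3.51)/(7.47 + 3.51) = 2.388 Ω.
Voltage divider with the loaded lower leg: V_out = 9.94 × 2.388/(4.61 + 2.388) = 9.94 × 0.3412 = 3.392 V.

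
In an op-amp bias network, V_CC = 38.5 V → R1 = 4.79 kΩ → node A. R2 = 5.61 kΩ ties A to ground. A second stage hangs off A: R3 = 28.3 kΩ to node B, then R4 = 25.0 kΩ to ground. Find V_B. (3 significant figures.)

The second stage (R3 + R4 = 53.30 kΩ) loads node A in parallel with R2.
R2 ‖ (R3+R4) = 5.076 kΩ.
So V_A = 38.5 × 0.5145 = 19.81 V.
Then the unloaded second divider: V_B = V_A × R4/(R3+R4) = 19.81 × 0.4690 = 9.291 V.

V_B ≈ 9.29 V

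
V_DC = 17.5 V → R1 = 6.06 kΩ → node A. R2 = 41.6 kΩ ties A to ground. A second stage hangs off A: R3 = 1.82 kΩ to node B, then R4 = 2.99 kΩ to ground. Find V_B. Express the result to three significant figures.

Node A sees R2 in parallel with the series input of stage 2, R3 + R4 = 4.810 kΩ.
Effective lower resistance at A: R2 ‖ 4.810 = 4.311 kΩ.
So V_A = 17.5 × 0.4157 = 7.275 V.
Then the unloaded second divider: V_B = V_A × R4/(R3+R4) = 7.275 × 0.6216 = 4.522 V.

V_B ≈ 4.52 V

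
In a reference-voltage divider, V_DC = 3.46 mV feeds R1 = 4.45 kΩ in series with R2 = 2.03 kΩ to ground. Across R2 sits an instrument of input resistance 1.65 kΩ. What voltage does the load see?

R2 ‖ R_L = (2.03 × 1.65)/(2.03 + 1.65) = 0.9102 kΩ.
Voltage divider with the loaded lower leg: V_out = 3.46 × 0.9102/(4.45 + 0.9102) = 3.46 × 0.1698 = 0.5875 mV.

V_out ≈ 0.588 mV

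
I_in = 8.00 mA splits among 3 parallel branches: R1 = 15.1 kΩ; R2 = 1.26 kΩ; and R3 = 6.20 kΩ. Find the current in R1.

I ≈ 0.519 mA

Conductances: ΣG = 1/15.1 + 1/1.26 + 1/6.20 = 1.021 (1/kΩ).
By the current-divider rule, I = I_in · G_k/ΣG = 8.00 × 0.06485 = 0.5188 mA.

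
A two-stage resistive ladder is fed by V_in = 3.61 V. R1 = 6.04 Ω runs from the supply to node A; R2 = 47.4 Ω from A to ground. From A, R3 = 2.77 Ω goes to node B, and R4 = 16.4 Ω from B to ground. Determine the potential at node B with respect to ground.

V_B ≈ 2.14 V

Node A sees R2 in parallel with the series input of stage 2, R3 + R4 = 19.17 Ω.
Effective lower resistance at A: R2 ‖ 19.17 = 13.65 Ω.
V_A = 3.61 × 13.65/(6.04 + 13.65) = 2.503 V.
V_B = V_A × 0.8555 = 2.141 V.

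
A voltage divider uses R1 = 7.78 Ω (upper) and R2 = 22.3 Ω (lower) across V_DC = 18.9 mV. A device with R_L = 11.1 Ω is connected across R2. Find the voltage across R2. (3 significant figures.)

V_out ≈ 9.22 mV

R2 ‖ R_L = (22.3 × 11.1)/(22.3 + 11.1) = 7.411 Ω.
Then V_out = V_DC · R2'/(R1 + R2') = 18.9 × 7.411/15.19 = 9.221 mV.
(Unloaded it would be 14.0 mV; the load pulls it down.)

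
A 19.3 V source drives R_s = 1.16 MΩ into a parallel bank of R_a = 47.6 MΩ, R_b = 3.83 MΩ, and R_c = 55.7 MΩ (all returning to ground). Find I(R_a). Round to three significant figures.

Combine the parallel branches: R_p = (1/47.6 + 1/3.83 + 1/55.7)⁻¹ = 3.333 MΩ.
Node voltage V_A = V_in · R_p/(R_s + R_p) = 19.3 × 0.7418 = 14.32 V.
Branch current I = V_A/R_a = 14.32/47.6 = 0.3008 µA.

I ≈ 0.301 µA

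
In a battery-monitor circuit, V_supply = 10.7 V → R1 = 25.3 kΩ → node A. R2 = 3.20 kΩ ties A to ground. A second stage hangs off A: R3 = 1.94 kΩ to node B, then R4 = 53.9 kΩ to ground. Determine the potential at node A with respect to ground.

The second stage (R3 + R4 = 55.84 kΩ) loads node A in parallel with R2.
R2 ‖ (R3+R4) = 3.027 kΩ.
So V_A = 10.7 × 0.1068 = 1.143 V.

V_A ≈ 1.14 V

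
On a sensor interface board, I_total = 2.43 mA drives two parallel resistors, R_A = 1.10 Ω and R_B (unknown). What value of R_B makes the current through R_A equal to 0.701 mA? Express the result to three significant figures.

In a two-way split, I_A/I_total = R_B/(R_A + R_B).
0.701/2.43 = R_B/(R_A + R_B) → R_B = R_A · (0.2885)/(1 − 0.2885) = 1.10 × 0.4054 = 0.4460 Ω.

R_B ≈ 0.446 Ω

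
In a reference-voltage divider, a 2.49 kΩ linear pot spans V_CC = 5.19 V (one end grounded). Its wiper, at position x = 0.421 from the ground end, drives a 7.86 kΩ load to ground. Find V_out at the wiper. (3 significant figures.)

Lower segment x·R_p = 1.048 kΩ; upper segment (1−x)·R_p = 1.442 kΩ.
R_L loads the lower segment: effective lower R = 0.9249 kΩ.
Then V_out = V_CC · 0.9249/(1.442 + 0.9249) = 2.028 V.

V_out ≈ 2.03 V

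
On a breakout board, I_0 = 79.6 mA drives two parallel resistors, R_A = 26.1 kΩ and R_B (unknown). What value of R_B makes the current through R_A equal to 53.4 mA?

Two-branch current divider: I_A = I_0 · R_B/(R_A + R_B).
53.4/79.6 = R_B/(R_A + R_B) → R_B = R_A · (0.6709)/(1 − 0.6709) = 26.1 × 2.038 = 53.20 kΩ.

R_B ≈ 53.2 kΩ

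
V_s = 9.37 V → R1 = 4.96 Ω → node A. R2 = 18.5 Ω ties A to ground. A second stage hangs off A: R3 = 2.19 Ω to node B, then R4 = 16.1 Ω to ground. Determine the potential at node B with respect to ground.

Looking into the second stage from A: R3 + R4 = 18.29 Ω appears in parallel with R2.
Effective lower resistance at A: R2 ‖ 18.29 = 9.197 Ω.
V_A = 9.37 × 9.197/(4.96 + 9.197) = 6.087 V.
Stage 2 is unloaded, so V_B = V_A · R4/(R3+R4) = 6.087 × 16.1/18.29 = 5.358 V.

V_B ≈ 5.36 V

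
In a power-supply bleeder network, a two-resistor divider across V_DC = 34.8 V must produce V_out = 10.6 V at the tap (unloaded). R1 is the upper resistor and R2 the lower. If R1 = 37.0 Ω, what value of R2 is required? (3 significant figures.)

V_out/V_DC = R2/(R1+R2) = 0.3046.
R2 = R1 · 0.3046/(1 − 0.3046) = 16.21 Ω.

R2 ≈ 16.2 Ω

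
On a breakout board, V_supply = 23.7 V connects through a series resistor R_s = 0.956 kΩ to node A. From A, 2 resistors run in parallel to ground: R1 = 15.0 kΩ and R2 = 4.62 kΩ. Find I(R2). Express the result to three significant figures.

Parallel bank: R_p = 1/(1/15.0 + 1/4.62) = 3.532 kΩ.
V_A = 23.7 × 3.532/4.488 = 18.65 V.
I(R2) = V_A / R2 = 18.65/4.62 = 4.037 mA.

I ≈ 4.04 mA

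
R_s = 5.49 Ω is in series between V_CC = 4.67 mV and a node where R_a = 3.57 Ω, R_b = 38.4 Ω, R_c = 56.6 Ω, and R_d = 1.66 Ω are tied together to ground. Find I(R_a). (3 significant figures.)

I ≈ 0.215 mA

Equivalent of the parallel group: R_p = 1.080 Ω.
V_A by voltage divider: V_A = 4.67 × 1.080/(5.49 + 1.080) = 0.7675 mV.
Branch current I = V_A/R_a = 0.7675/3.57 = 0.2150 mA.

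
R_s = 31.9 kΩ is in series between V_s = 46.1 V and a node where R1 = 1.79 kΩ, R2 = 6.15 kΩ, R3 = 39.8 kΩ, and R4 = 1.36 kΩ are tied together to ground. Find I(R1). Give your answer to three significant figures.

I ≈ 0.534 mA

Combine the parallel branches: R_p = (1/1.79 + 1/6.15 + 1/39.8 + 1/1.36)⁻¹ = 0.6749 kΩ.
V_A = 46.1 × 0.6749/32.57 = 0.9551 V.
I(R1) = V_A / R1 = 0.9551/1.79 = 0.5336 mA.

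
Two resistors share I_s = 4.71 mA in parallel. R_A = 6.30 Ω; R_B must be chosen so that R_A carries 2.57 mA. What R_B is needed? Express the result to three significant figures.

Two-branch current divider: I_A = I_s · R_B/(R_A + R_B).
With f = 0.5456, R_B = R_A · f/(1−f) = 6.30 × 1.201 = 7.566 Ω.

R_B ≈ 7.57 Ω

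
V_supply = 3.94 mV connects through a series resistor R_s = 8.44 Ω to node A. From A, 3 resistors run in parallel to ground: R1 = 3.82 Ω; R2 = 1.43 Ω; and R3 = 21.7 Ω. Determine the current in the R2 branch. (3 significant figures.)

Equivalent of the parallel group: R_p = 0.9929 Ω.
Node voltage V_A = V_supply · R_p/(R_s + R_p) = 3.94 × 0.1053 = 0.4147 mV.
Branch current I = V_A/R2 = 0.4147/1.43 = 0.2900 mA.

I ≈ 0.290 mA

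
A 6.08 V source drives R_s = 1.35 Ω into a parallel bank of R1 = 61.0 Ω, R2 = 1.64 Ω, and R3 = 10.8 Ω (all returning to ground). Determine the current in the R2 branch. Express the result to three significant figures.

I ≈ 1.88 A

Combine the parallel branches: R_p = (1/61.0 + 1/1.64 + 1/10.8)⁻¹ = 1.391 Ω.
Node voltage V_A = V_DC · R_p/(R_s + R_p) = 6.08 × 0.5075 = 3.086 V.
Branch current I = V_A/R2 = 3.086/1.64 = 1.882 A.
(Equivalently: I_total = 2.218 A, then current-divider fraction G_k/ΣG = 0.8484.)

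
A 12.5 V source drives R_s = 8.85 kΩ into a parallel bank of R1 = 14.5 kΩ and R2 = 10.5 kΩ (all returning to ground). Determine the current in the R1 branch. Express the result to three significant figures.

I ≈ 0.351 mA

Combine the parallel branches: R_p = (1/14.5 + 1/10.5)⁻¹ = 6.090 kΩ.
V_A by voltage divider: V_A = 12.5 × 6.090/(8.85 + 6.090) = 5.095 V.
I(R1) = V_A / R1 = 5.095/14.5 = 0.3514 mA.
(Equivalently: I_total = 0.8367 mA, then current-divider fraction G_k/ΣG = 0.4200.)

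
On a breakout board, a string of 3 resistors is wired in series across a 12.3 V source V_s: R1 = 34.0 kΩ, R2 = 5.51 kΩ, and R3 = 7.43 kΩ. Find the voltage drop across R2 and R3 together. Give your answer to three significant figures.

Series total: ΣR = 34.0 + 5.51 + 7.43 = 46.94 kΩ.
R_{R2..R3} = 5.51 + 7.43 = 12.94 kΩ.
Voltage divider: V = V_s · (12.94 / 46.94) = 12.3 × 0.2757 = 3.391 V.

V ≈ 3.39 V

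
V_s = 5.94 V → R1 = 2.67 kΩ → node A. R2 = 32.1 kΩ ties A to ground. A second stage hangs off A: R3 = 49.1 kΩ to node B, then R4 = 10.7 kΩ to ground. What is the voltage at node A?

Looking into the second stage from A: R3 + R4 = 59.80 kΩ appears in parallel with R2.
R2 ‖ (R3+R4) = 20.89 kΩ.
So V_A = 5.94 × 0.8867 = 5.267 V.

V_A ≈ 5.27 V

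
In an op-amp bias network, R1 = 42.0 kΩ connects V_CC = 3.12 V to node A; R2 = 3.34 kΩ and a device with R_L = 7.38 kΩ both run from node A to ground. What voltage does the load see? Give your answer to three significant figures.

The load sits in parallel with R2, giving an effective lower resistance R2' = R2·R_L/(R2+R_L) = 2.299 kΩ.
Now apply the divider: V_out = 3.12 × 0.05191 = 0.1619 V.
(Unloaded it would be 0.230 V; the load pulls it down.)

V_out ≈ 0.162 V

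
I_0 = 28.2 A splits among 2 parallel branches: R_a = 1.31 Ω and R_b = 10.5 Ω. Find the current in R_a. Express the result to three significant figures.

I ≈ 25.1 A

Two-branch current divider: I_k = I_0 · R_other/(R_1 + R_2).
I(R_a) = 28.2 × 10.5/(1.31 + 10.5) = 28.2 × 0.8891 = 25.07 A.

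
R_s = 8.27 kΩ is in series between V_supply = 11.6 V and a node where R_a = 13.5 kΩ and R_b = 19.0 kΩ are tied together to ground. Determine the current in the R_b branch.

Parallel bank: R_p = 1/(1/13.5 + 1/19.0) = 7.892 kΩ.
Node voltage V_A = V_supply · R_p/(R_s + R_p) = 11.6 × 0.4883 = 5.664 V.
Branch current I = V_A/R_b = 5.664/19.0 = 0.2981 mA.

I ≈ 0.298 mA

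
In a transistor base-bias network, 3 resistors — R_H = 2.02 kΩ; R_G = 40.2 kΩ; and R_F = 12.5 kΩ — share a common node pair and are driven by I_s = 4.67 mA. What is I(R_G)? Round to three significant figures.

Total conductance ΣG = 1/2.02 + 1/40.2 + 1/12.5 = 0.5999 (units of 1/kΩ).
By the current-divider rule, I = I_s · G_k/ΣG = 4.67 × 0.04146 = 0.1936 mA.

I ≈ 0.194 mA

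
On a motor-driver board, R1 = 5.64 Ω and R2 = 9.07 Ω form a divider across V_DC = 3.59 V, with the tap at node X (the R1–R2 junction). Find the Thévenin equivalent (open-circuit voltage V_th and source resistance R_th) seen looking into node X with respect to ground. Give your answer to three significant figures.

V_th ≈ 2.21 V, R_th ≈ 3.48 Ω

Open-circuit (no load on X): V_th = V_DC · R2/(R1 + R2) = 3.59 × 9.07/(5.640 + 9.07) = 2.214 V.
Zeroing V_DC shorts the top of R1 to ground, so R_th = R1 ‖ R2 = 3.478 Ω.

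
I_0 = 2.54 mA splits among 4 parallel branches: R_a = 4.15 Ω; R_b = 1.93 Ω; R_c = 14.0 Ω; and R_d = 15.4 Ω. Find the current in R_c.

I ≈ 0.203 mA

Conductances: ΣG = 1/4.15 + 1/1.93 + 1/14.0 + 1/15.4 = 0.8955 (1/Ω).
Current divider: I(R_c) = I_0 · G_k/ΣG = 2.54 × (0.07143/0.8955) = 2.54 × 0.07977 = 0.2026 mA.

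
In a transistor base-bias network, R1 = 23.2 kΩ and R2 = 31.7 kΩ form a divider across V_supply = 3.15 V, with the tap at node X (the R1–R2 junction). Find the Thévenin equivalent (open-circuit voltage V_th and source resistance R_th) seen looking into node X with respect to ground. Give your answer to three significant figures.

Open-circuit (no load on X): V_th = V_supply · R2/(R1 + R2) = 3.15 × 31.7/(23.20 + 31.7) = 1.819 V.
Looking into X with the source shorted: R_th = R1·R2/(R1+R2) = 23.20 × 31.7/54.90 = 13.40 kΩ.

V_th ≈ 1.82 V, R_th ≈ 13.4 kΩ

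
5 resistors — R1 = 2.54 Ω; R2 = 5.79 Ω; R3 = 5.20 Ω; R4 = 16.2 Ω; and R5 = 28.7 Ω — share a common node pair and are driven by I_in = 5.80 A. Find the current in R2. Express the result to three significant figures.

Total conductance ΣG = 1/2.54 + 1/5.79 + 1/5.20 + 1/16.2 + 1/28.7 = 0.8553 (units of 1/Ω).
By the current-divider rule, I = I_in · G_k/ΣG = 5.80 × 0.2019 = 1.171 A.

I ≈ 1.17 A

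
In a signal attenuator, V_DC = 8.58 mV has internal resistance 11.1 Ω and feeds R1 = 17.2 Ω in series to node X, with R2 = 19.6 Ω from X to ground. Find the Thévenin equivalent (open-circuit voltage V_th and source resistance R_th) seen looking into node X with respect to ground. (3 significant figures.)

V_th ≈ 3.51 mV, R_th ≈ 11.6 Ω

R1' = 11.1 + 17.2 = 28.30 Ω (source resistance + R1).
With X open, the divider is unloaded: V_th = 8.58 × 19.6/47.90 = 3.511 mV.
Looking into X with the source shorted: R_th = R1'·R2/(R1'+R2) = 28.30 × 19.6/47.90 = 11.58 Ω.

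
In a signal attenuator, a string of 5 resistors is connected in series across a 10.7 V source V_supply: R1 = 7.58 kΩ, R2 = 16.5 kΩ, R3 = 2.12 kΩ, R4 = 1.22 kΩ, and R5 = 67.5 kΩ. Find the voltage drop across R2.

V ≈ 1.86 V

ΣR = 7.58 + 16.5 + 2.12 + 1.22 + 67.5 = 94.92 kΩ.
V = V_supply · R/ΣR = 10.7 × 0.1738 = 1.860 V.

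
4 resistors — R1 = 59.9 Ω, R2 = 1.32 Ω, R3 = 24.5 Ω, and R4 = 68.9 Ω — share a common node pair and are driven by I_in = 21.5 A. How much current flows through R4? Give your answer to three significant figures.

I ≈ 0.376 A

ΣG = 1/59.9 + 1/1.32 + 1/24.5 + 1/68.9 = 0.8296.
By the current-divider rule, I = I_in · G_k/ΣG = 21.5 × 0.01749 = 0.3761 A.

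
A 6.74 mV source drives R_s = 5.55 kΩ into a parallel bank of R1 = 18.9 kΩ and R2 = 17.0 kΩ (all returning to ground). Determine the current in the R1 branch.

I ≈ 0.220 µA

Equivalent of the parallel group: R_p = 8.950 kΩ.
V_A by voltage divider: V_A = 6.74 × 8.950/(5.55 + 8.950) = 4.160 mV.
I(R1) = V_A / R1 = 4.160/18.9 = 0.2201 µA.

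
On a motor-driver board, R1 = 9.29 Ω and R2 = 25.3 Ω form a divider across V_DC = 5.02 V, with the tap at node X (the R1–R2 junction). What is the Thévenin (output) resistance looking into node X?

Looking into X with the source shorted: R_th = R1·R2/(R1+R2) = 9.290 × 25.3/34.59 = 6.795 Ω.

R_th ≈ 6.79 Ω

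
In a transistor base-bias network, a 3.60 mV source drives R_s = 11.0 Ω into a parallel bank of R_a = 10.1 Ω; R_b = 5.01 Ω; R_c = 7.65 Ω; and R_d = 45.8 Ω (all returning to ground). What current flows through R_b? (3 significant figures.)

Parallel bank: R_p = 1/(1/10.1 + 1/5.01 + 1/7.65 + 1/45.8) = 2.216 Ω.
V_A by voltage divider: V_A = 3.60 × 2.216/(11.0 + 2.216) = 0.6037 mV.
I(R_b) = V_A / R_b = 0.6037/5.01 = 0.1205 mA.

I ≈ 0.121 mA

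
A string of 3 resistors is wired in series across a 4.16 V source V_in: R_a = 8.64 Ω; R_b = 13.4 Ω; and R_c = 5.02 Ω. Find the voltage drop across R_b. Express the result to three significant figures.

Series total: ΣR = 8.64 + 13.4 + 5.02 = 27.06 Ω.
V = V_in · R/ΣR = 4.16 × 0.4952 = 2.060 V.

V ≈ 2.06 V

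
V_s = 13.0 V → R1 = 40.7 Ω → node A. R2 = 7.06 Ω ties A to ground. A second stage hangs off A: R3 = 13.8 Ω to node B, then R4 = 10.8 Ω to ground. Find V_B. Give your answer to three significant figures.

Node A sees R2 in parallel with the series input of stage 2, R3 + R4 = 24.60 Ω.
Effective lower resistance at A: R2 ‖ 24.60 = 5.486 Ω.
V_A = 13.0 × 5.486/(40.7 + 5.486) = 1.544 V.
Stage 2 is unloaded, so V_B = V_A · R4/(R3+R4) = 1.544 × 10.8/24.60 = 0.6779 V.

V_B ≈ 0.678 V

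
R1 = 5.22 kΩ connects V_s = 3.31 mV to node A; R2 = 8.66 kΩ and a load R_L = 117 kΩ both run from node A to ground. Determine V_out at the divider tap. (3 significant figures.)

V_out ≈ 2.01 mV

First combine the lower leg with the load: R2 ‖ R_L = 8.063 kΩ.
Then V_out = V_s · R2'/(R1 + R2') = 3.31 × 8.063/13.28 = 2.009 mV.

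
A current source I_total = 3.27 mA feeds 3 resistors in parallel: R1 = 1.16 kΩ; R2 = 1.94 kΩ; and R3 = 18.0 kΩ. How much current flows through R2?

I ≈ 1.18 mA

Conductances: ΣG = 1/1.16 + 1/1.94 + 1/18.0 = 1.433 (1/kΩ).
Current divider: I(R2) = I_total · G_k/ΣG = 3.27 × (0.5155/1.433) = 3.27 × 0.3597 = 1.176 mA.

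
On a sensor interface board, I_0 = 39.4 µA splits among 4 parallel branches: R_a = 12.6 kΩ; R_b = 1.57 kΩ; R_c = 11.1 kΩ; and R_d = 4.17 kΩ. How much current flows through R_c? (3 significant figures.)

Conductances: ΣG = 1/12.6 + 1/1.57 + 1/11.1 + 1/4.17 = 1.046 (1/kΩ).
R_c takes the fraction G_k/ΣG = 0.09009/1.046 = 0.08611, so I = 39.4 × 0.08611 = 3.393 µA.

I ≈ 3.39 µA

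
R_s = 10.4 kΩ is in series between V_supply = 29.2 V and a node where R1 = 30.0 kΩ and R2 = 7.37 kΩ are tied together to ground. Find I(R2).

Equivalent of the parallel group: R_p = 5.917 kΩ.
V_A by voltage divider: V_A = 29.2 × 5.917/(10.4 + 5.917) = 10.59 V.
Branch current I = V_A/R2 = 10.59/7.37 = 1.437 mA.

I ≈ 1.44 mA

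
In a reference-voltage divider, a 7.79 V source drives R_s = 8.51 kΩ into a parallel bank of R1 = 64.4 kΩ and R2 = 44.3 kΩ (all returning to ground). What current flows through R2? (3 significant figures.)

Combine the parallel branches: R_p = (1/64.4 + 1/44.3)⁻¹ = 26.25 kΩ.
Node voltage V_A = V_s · R_p/(R_s + R_p) = 7.79 × 0.7551 = 5.883 V.
I(R2) = V_A / R2 = 5.883/44.3 = 0.1328 mA.

I ≈ 0.133 mA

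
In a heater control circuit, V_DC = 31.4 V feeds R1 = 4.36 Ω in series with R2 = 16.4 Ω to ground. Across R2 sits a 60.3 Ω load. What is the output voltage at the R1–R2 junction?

V_out ≈ 23.5 V

R2 ‖ R_L = (16.4 × 60.3)/(16.4 + 60.3) = 12.89 Ω.
Voltage divider with the loaded lower leg: V_out = 31.4 × 12.89/(4.36 + 12.89) = 31.4 × 0.7473 = 23.47 V.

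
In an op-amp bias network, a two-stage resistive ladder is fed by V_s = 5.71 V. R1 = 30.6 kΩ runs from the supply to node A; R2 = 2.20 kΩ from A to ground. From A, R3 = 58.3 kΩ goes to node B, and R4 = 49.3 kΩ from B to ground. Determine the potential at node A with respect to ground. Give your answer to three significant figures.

V_A ≈ 0.376 V

Looking into the second stage from A: R3 + R4 = 107.6 kΩ appears in parallel with R2.
Effective lower resistance at A: R2 ‖ 107.6 = 2.156 kΩ.
V_A = 5.71 × 2.156/(30.6 + 2.156) = 0.3758 V.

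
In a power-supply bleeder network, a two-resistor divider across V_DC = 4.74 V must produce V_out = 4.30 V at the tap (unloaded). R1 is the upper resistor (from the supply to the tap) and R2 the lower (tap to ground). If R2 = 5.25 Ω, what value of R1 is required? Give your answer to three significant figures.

Required fraction k = V_out/V_DC = 0.9072.
Rearranging, R1 = R2·(1−k)/k = 5.25 × 0.1023 = 0.5372 Ω.

R1 ≈ 0.537 Ω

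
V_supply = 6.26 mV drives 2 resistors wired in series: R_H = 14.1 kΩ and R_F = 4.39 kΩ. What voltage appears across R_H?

V ≈ 4.77 mV

ΣR = 14.1 + 4.39 = 18.49 kΩ.
V = V_supply · R/ΣR = 6.26 × 0.7626 = 4.774 mV.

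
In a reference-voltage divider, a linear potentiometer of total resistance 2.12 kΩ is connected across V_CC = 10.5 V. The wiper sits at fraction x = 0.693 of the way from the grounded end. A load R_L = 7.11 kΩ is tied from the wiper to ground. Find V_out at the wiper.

V_out ≈ 6.84 V

Split the track: R_lower = x·R_p = 1.469 kΩ, R_upper = (1−x)·R_p = 0.6508 kΩ.
R_L loads the lower segment: effective lower R = 1.218 kΩ.
Loaded-divider output: V_out = 10.5 × 0.6517 = 6.842 V.
(Unloaded: V_out = x·V_CC = 7.28 V.)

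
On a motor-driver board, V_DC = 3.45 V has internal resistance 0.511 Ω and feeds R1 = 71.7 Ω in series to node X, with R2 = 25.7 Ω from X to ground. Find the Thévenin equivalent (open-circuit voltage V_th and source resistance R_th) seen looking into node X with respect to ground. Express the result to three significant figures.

R1' = 0.511 + 71.7 = 72.21 Ω (source resistance + R1).
V_th is the unloaded tap voltage: V_DC · R2/(R1'+R2) = 3.45 × 0.2625 = 0.9056 V.
With V_DC suppressed (replaced by a short), R_th = R1' ‖ R2 = (72.21 × 25.7)/(72.21 + 25.7) = 18.95 Ω.

V_th ≈ 0.906 V, R_th ≈ 19.0 Ω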